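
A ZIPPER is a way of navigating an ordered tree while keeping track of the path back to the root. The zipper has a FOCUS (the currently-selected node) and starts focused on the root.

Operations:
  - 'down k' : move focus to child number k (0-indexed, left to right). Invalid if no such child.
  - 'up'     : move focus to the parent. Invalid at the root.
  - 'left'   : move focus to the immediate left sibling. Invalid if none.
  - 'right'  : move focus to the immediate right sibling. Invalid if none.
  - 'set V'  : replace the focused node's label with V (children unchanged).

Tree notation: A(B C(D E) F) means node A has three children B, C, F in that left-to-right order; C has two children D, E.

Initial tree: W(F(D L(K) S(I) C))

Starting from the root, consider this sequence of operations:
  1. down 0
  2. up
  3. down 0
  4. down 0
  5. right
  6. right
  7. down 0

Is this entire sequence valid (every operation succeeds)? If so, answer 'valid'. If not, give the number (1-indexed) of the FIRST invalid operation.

Answer: valid

Derivation:
Step 1 (down 0): focus=F path=0 depth=1 children=['D', 'L', 'S', 'C'] left=[] right=[] parent=W
Step 2 (up): focus=W path=root depth=0 children=['F'] (at root)
Step 3 (down 0): focus=F path=0 depth=1 children=['D', 'L', 'S', 'C'] left=[] right=[] parent=W
Step 4 (down 0): focus=D path=0/0 depth=2 children=[] left=[] right=['L', 'S', 'C'] parent=F
Step 5 (right): focus=L path=0/1 depth=2 children=['K'] left=['D'] right=['S', 'C'] parent=F
Step 6 (right): focus=S path=0/2 depth=2 children=['I'] left=['D', 'L'] right=['C'] parent=F
Step 7 (down 0): focus=I path=0/2/0 depth=3 children=[] left=[] right=[] parent=S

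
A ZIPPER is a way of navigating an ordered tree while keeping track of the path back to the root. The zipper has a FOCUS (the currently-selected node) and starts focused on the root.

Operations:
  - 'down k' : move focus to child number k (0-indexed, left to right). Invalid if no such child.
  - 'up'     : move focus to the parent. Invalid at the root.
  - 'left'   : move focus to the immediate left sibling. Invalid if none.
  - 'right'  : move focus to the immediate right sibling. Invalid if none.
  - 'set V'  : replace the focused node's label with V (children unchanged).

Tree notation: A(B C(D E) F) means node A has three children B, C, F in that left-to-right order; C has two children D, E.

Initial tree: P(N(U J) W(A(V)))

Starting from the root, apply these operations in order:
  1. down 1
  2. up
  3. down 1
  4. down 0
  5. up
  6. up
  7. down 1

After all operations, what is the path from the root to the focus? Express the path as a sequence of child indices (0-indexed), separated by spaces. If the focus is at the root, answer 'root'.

Step 1 (down 1): focus=W path=1 depth=1 children=['A'] left=['N'] right=[] parent=P
Step 2 (up): focus=P path=root depth=0 children=['N', 'W'] (at root)
Step 3 (down 1): focus=W path=1 depth=1 children=['A'] left=['N'] right=[] parent=P
Step 4 (down 0): focus=A path=1/0 depth=2 children=['V'] left=[] right=[] parent=W
Step 5 (up): focus=W path=1 depth=1 children=['A'] left=['N'] right=[] parent=P
Step 6 (up): focus=P path=root depth=0 children=['N', 'W'] (at root)
Step 7 (down 1): focus=W path=1 depth=1 children=['A'] left=['N'] right=[] parent=P

Answer: 1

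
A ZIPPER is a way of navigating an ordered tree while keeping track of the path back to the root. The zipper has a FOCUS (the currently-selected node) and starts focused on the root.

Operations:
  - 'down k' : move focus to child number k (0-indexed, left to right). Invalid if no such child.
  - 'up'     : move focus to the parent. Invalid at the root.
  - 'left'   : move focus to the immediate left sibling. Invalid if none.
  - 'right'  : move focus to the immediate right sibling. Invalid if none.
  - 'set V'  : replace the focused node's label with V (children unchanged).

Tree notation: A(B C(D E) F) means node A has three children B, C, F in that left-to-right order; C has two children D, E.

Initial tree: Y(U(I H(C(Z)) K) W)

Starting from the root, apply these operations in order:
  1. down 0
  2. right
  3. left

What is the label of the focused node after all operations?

Step 1 (down 0): focus=U path=0 depth=1 children=['I', 'H', 'K'] left=[] right=['W'] parent=Y
Step 2 (right): focus=W path=1 depth=1 children=[] left=['U'] right=[] parent=Y
Step 3 (left): focus=U path=0 depth=1 children=['I', 'H', 'K'] left=[] right=['W'] parent=Y

Answer: U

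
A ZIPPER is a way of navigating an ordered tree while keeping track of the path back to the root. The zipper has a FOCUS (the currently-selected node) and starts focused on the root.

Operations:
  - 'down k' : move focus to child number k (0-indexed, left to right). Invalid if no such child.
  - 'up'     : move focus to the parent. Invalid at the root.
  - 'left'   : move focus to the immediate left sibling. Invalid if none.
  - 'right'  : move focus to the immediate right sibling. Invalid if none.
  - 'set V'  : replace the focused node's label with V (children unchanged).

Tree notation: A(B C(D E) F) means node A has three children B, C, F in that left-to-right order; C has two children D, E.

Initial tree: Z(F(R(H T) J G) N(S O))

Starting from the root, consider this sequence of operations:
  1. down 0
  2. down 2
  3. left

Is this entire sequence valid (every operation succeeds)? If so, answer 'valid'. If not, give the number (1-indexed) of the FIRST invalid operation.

Step 1 (down 0): focus=F path=0 depth=1 children=['R', 'J', 'G'] left=[] right=['N'] parent=Z
Step 2 (down 2): focus=G path=0/2 depth=2 children=[] left=['R', 'J'] right=[] parent=F
Step 3 (left): focus=J path=0/1 depth=2 children=[] left=['R'] right=['G'] parent=F

Answer: valid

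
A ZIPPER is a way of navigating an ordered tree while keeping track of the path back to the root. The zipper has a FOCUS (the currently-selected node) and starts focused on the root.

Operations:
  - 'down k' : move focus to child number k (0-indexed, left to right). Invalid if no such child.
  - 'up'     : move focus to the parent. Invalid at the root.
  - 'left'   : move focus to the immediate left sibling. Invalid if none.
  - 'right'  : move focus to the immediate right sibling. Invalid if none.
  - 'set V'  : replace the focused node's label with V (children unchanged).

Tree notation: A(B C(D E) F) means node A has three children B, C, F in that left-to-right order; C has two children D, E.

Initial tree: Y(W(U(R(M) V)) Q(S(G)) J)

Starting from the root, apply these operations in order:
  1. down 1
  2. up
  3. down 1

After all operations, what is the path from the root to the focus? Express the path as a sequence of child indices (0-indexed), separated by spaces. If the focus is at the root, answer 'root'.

Answer: 1

Derivation:
Step 1 (down 1): focus=Q path=1 depth=1 children=['S'] left=['W'] right=['J'] parent=Y
Step 2 (up): focus=Y path=root depth=0 children=['W', 'Q', 'J'] (at root)
Step 3 (down 1): focus=Q path=1 depth=1 children=['S'] left=['W'] right=['J'] parent=Y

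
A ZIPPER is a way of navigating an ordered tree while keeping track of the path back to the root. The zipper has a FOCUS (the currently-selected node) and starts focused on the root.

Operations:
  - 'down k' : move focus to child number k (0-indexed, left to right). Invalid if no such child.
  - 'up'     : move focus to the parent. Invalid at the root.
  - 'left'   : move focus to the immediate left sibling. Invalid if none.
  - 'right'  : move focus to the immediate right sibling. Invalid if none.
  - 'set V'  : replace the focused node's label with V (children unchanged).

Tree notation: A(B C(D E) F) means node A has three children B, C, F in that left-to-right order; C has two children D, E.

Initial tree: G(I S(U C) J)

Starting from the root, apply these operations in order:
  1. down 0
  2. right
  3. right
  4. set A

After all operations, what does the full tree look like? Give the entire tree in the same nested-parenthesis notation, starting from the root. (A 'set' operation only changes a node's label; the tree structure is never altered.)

Step 1 (down 0): focus=I path=0 depth=1 children=[] left=[] right=['S', 'J'] parent=G
Step 2 (right): focus=S path=1 depth=1 children=['U', 'C'] left=['I'] right=['J'] parent=G
Step 3 (right): focus=J path=2 depth=1 children=[] left=['I', 'S'] right=[] parent=G
Step 4 (set A): focus=A path=2 depth=1 children=[] left=['I', 'S'] right=[] parent=G

Answer: G(I S(U C) A)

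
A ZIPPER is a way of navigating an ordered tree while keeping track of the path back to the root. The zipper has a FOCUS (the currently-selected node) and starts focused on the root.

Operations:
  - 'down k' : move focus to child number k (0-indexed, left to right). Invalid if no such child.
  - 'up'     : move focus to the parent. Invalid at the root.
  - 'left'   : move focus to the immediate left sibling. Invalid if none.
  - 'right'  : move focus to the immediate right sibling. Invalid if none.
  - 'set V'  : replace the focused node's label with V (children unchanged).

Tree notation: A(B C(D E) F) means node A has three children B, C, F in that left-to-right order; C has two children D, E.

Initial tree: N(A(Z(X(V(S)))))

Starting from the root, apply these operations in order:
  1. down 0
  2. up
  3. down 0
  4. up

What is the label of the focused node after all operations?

Answer: N

Derivation:
Step 1 (down 0): focus=A path=0 depth=1 children=['Z'] left=[] right=[] parent=N
Step 2 (up): focus=N path=root depth=0 children=['A'] (at root)
Step 3 (down 0): focus=A path=0 depth=1 children=['Z'] left=[] right=[] parent=N
Step 4 (up): focus=N path=root depth=0 children=['A'] (at root)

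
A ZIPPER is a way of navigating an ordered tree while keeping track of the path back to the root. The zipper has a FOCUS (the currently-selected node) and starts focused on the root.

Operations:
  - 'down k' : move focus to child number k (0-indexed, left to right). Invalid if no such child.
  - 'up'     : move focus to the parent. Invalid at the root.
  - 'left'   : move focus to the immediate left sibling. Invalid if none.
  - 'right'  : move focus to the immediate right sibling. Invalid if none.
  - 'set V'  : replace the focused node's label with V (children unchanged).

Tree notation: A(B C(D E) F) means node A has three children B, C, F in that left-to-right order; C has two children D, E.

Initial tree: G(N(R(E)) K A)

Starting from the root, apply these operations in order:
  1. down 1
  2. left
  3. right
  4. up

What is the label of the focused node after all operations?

Answer: G

Derivation:
Step 1 (down 1): focus=K path=1 depth=1 children=[] left=['N'] right=['A'] parent=G
Step 2 (left): focus=N path=0 depth=1 children=['R'] left=[] right=['K', 'A'] parent=G
Step 3 (right): focus=K path=1 depth=1 children=[] left=['N'] right=['A'] parent=G
Step 4 (up): focus=G path=root depth=0 children=['N', 'K', 'A'] (at root)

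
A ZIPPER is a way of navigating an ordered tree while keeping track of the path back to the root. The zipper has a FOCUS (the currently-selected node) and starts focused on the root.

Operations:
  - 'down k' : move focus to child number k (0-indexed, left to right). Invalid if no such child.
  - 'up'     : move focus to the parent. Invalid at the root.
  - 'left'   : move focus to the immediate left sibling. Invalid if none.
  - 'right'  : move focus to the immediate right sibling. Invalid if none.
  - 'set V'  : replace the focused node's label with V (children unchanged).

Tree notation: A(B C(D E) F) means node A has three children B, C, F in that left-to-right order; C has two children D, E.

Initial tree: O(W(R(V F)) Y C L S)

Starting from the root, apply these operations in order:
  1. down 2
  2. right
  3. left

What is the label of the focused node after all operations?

Step 1 (down 2): focus=C path=2 depth=1 children=[] left=['W', 'Y'] right=['L', 'S'] parent=O
Step 2 (right): focus=L path=3 depth=1 children=[] left=['W', 'Y', 'C'] right=['S'] parent=O
Step 3 (left): focus=C path=2 depth=1 children=[] left=['W', 'Y'] right=['L', 'S'] parent=O

Answer: C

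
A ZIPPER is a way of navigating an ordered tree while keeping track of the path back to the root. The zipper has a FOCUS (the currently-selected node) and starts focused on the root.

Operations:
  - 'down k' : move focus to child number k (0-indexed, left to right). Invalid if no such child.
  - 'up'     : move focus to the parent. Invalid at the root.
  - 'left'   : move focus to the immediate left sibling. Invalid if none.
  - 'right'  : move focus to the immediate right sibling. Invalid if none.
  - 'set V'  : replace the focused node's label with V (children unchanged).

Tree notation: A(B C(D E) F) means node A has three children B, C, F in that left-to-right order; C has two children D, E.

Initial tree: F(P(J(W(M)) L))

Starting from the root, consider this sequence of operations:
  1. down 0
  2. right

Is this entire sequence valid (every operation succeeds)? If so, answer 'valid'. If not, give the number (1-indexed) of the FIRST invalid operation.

Answer: 2

Derivation:
Step 1 (down 0): focus=P path=0 depth=1 children=['J', 'L'] left=[] right=[] parent=F
Step 2 (right): INVALID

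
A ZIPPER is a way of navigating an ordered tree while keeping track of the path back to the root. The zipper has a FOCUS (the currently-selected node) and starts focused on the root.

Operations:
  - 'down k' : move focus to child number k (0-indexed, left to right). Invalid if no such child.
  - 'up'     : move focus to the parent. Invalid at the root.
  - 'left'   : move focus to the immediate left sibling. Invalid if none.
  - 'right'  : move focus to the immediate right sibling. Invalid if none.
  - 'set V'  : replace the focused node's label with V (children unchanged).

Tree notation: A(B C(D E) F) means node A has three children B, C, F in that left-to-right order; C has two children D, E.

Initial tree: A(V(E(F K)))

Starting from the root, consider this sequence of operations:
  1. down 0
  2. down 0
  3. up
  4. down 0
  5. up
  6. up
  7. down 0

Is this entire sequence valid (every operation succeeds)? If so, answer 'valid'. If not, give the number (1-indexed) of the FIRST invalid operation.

Step 1 (down 0): focus=V path=0 depth=1 children=['E'] left=[] right=[] parent=A
Step 2 (down 0): focus=E path=0/0 depth=2 children=['F', 'K'] left=[] right=[] parent=V
Step 3 (up): focus=V path=0 depth=1 children=['E'] left=[] right=[] parent=A
Step 4 (down 0): focus=E path=0/0 depth=2 children=['F', 'K'] left=[] right=[] parent=V
Step 5 (up): focus=V path=0 depth=1 children=['E'] left=[] right=[] parent=A
Step 6 (up): focus=A path=root depth=0 children=['V'] (at root)
Step 7 (down 0): focus=V path=0 depth=1 children=['E'] left=[] right=[] parent=A

Answer: valid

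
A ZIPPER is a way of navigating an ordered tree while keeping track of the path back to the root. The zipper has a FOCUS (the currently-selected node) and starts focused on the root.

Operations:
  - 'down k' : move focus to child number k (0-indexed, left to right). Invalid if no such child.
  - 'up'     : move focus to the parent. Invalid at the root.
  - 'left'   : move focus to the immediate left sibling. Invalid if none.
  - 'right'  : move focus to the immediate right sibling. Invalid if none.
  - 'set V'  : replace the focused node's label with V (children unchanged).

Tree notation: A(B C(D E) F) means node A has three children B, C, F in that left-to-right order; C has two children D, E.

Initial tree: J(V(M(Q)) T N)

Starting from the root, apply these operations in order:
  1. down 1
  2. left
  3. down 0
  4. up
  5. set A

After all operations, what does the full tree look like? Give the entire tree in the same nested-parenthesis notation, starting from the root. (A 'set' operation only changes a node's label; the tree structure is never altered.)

Answer: J(A(M(Q)) T N)

Derivation:
Step 1 (down 1): focus=T path=1 depth=1 children=[] left=['V'] right=['N'] parent=J
Step 2 (left): focus=V path=0 depth=1 children=['M'] left=[] right=['T', 'N'] parent=J
Step 3 (down 0): focus=M path=0/0 depth=2 children=['Q'] left=[] right=[] parent=V
Step 4 (up): focus=V path=0 depth=1 children=['M'] left=[] right=['T', 'N'] parent=J
Step 5 (set A): focus=A path=0 depth=1 children=['M'] left=[] right=['T', 'N'] parent=J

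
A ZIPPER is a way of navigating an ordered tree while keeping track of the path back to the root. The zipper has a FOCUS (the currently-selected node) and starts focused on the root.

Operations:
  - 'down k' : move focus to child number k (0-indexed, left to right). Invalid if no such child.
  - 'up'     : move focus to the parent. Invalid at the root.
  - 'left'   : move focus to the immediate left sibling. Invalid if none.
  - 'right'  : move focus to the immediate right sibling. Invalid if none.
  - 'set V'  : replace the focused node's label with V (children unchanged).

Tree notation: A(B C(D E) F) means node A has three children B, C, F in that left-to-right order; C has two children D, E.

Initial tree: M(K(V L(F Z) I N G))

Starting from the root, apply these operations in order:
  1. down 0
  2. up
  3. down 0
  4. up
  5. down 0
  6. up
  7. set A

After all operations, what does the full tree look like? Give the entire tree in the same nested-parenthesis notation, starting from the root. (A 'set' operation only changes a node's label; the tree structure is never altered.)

Step 1 (down 0): focus=K path=0 depth=1 children=['V', 'L', 'I', 'N', 'G'] left=[] right=[] parent=M
Step 2 (up): focus=M path=root depth=0 children=['K'] (at root)
Step 3 (down 0): focus=K path=0 depth=1 children=['V', 'L', 'I', 'N', 'G'] left=[] right=[] parent=M
Step 4 (up): focus=M path=root depth=0 children=['K'] (at root)
Step 5 (down 0): focus=K path=0 depth=1 children=['V', 'L', 'I', 'N', 'G'] left=[] right=[] parent=M
Step 6 (up): focus=M path=root depth=0 children=['K'] (at root)
Step 7 (set A): focus=A path=root depth=0 children=['K'] (at root)

Answer: A(K(V L(F Z) I N G))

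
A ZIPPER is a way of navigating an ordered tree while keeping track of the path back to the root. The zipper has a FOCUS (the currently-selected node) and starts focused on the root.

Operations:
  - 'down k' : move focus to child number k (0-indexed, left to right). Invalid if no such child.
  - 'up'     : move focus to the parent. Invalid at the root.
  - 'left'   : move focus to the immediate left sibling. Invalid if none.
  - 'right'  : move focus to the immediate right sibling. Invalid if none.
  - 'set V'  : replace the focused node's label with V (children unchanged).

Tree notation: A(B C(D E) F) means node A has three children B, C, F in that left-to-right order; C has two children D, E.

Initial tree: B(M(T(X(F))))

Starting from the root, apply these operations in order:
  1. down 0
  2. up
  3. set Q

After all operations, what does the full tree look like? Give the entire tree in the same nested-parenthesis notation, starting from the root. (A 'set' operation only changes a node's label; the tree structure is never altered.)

Answer: Q(M(T(X(F))))

Derivation:
Step 1 (down 0): focus=M path=0 depth=1 children=['T'] left=[] right=[] parent=B
Step 2 (up): focus=B path=root depth=0 children=['M'] (at root)
Step 3 (set Q): focus=Q path=root depth=0 children=['M'] (at root)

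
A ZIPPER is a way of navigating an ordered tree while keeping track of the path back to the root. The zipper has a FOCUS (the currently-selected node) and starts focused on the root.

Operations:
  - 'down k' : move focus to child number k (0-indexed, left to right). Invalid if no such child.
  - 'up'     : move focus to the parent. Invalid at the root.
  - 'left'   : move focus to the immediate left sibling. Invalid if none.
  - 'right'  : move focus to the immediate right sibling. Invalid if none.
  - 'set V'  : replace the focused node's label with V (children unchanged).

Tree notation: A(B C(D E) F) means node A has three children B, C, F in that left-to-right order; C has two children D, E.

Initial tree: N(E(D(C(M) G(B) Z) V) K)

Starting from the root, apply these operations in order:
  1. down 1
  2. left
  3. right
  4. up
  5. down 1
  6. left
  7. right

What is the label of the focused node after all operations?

Step 1 (down 1): focus=K path=1 depth=1 children=[] left=['E'] right=[] parent=N
Step 2 (left): focus=E path=0 depth=1 children=['D', 'V'] left=[] right=['K'] parent=N
Step 3 (right): focus=K path=1 depth=1 children=[] left=['E'] right=[] parent=N
Step 4 (up): focus=N path=root depth=0 children=['E', 'K'] (at root)
Step 5 (down 1): focus=K path=1 depth=1 children=[] left=['E'] right=[] parent=N
Step 6 (left): focus=E path=0 depth=1 children=['D', 'V'] left=[] right=['K'] parent=N
Step 7 (right): focus=K path=1 depth=1 children=[] left=['E'] right=[] parent=N

Answer: K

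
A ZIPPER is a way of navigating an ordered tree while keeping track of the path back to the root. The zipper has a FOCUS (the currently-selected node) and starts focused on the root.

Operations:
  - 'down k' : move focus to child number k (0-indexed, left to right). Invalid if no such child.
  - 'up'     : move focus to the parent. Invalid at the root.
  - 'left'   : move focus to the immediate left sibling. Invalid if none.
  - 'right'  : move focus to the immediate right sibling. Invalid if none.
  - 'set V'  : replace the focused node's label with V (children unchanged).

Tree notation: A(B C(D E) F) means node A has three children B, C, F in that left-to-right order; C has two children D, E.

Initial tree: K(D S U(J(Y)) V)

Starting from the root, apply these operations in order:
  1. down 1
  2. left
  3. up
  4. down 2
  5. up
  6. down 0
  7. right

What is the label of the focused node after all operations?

Step 1 (down 1): focus=S path=1 depth=1 children=[] left=['D'] right=['U', 'V'] parent=K
Step 2 (left): focus=D path=0 depth=1 children=[] left=[] right=['S', 'U', 'V'] parent=K
Step 3 (up): focus=K path=root depth=0 children=['D', 'S', 'U', 'V'] (at root)
Step 4 (down 2): focus=U path=2 depth=1 children=['J'] left=['D', 'S'] right=['V'] parent=K
Step 5 (up): focus=K path=root depth=0 children=['D', 'S', 'U', 'V'] (at root)
Step 6 (down 0): focus=D path=0 depth=1 children=[] left=[] right=['S', 'U', 'V'] parent=K
Step 7 (right): focus=S path=1 depth=1 children=[] left=['D'] right=['U', 'V'] parent=K

Answer: S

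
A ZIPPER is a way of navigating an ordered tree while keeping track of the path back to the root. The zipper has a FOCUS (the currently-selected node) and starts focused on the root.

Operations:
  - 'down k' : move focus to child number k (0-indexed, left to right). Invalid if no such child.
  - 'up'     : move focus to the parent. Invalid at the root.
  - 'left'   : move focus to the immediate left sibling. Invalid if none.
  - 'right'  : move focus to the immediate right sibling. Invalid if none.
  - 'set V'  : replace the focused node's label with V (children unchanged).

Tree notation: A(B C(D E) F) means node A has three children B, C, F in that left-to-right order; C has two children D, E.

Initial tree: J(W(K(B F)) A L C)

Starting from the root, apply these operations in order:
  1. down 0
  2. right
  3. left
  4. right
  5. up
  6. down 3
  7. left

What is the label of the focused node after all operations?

Step 1 (down 0): focus=W path=0 depth=1 children=['K'] left=[] right=['A', 'L', 'C'] parent=J
Step 2 (right): focus=A path=1 depth=1 children=[] left=['W'] right=['L', 'C'] parent=J
Step 3 (left): focus=W path=0 depth=1 children=['K'] left=[] right=['A', 'L', 'C'] parent=J
Step 4 (right): focus=A path=1 depth=1 children=[] left=['W'] right=['L', 'C'] parent=J
Step 5 (up): focus=J path=root depth=0 children=['W', 'A', 'L', 'C'] (at root)
Step 6 (down 3): focus=C path=3 depth=1 children=[] left=['W', 'A', 'L'] right=[] parent=J
Step 7 (left): focus=L path=2 depth=1 children=[] left=['W', 'A'] right=['C'] parent=J

Answer: L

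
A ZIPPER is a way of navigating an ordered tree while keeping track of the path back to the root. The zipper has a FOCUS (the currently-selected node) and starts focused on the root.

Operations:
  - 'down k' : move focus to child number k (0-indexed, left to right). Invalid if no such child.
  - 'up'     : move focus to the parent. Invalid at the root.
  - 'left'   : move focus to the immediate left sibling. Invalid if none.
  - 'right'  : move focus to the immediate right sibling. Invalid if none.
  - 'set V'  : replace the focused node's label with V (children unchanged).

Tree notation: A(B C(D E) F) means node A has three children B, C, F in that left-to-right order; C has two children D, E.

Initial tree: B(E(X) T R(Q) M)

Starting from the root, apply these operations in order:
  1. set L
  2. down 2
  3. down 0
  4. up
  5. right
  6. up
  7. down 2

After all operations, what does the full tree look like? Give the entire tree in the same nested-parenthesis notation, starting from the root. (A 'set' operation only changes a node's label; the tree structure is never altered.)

Step 1 (set L): focus=L path=root depth=0 children=['E', 'T', 'R', 'M'] (at root)
Step 2 (down 2): focus=R path=2 depth=1 children=['Q'] left=['E', 'T'] right=['M'] parent=L
Step 3 (down 0): focus=Q path=2/0 depth=2 children=[] left=[] right=[] parent=R
Step 4 (up): focus=R path=2 depth=1 children=['Q'] left=['E', 'T'] right=['M'] parent=L
Step 5 (right): focus=M path=3 depth=1 children=[] left=['E', 'T', 'R'] right=[] parent=L
Step 6 (up): focus=L path=root depth=0 children=['E', 'T', 'R', 'M'] (at root)
Step 7 (down 2): focus=R path=2 depth=1 children=['Q'] left=['E', 'T'] right=['M'] parent=L

Answer: L(E(X) T R(Q) M)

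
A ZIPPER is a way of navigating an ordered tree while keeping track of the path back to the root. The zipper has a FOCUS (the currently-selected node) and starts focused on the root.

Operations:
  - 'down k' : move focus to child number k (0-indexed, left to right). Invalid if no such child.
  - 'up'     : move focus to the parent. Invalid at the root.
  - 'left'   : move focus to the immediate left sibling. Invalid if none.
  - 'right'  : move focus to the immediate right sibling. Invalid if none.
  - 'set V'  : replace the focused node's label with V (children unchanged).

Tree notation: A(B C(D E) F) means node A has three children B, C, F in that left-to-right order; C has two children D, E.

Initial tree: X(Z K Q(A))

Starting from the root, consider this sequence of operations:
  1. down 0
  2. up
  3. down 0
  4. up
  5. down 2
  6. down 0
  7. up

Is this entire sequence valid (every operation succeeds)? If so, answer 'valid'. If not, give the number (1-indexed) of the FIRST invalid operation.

Answer: valid

Derivation:
Step 1 (down 0): focus=Z path=0 depth=1 children=[] left=[] right=['K', 'Q'] parent=X
Step 2 (up): focus=X path=root depth=0 children=['Z', 'K', 'Q'] (at root)
Step 3 (down 0): focus=Z path=0 depth=1 children=[] left=[] right=['K', 'Q'] parent=X
Step 4 (up): focus=X path=root depth=0 children=['Z', 'K', 'Q'] (at root)
Step 5 (down 2): focus=Q path=2 depth=1 children=['A'] left=['Z', 'K'] right=[] parent=X
Step 6 (down 0): focus=A path=2/0 depth=2 children=[] left=[] right=[] parent=Q
Step 7 (up): focus=Q path=2 depth=1 children=['A'] left=['Z', 'K'] right=[] parent=X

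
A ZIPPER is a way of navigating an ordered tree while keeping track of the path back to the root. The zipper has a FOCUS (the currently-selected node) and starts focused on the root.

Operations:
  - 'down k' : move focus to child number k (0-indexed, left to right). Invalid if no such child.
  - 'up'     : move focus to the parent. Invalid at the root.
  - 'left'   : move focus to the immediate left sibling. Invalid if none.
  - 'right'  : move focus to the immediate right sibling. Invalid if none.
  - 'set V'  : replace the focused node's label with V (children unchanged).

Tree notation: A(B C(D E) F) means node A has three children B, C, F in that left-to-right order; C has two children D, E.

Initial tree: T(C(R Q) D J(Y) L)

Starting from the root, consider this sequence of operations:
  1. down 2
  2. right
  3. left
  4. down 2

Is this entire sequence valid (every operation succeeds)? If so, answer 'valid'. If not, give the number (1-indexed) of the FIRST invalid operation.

Answer: 4

Derivation:
Step 1 (down 2): focus=J path=2 depth=1 children=['Y'] left=['C', 'D'] right=['L'] parent=T
Step 2 (right): focus=L path=3 depth=1 children=[] left=['C', 'D', 'J'] right=[] parent=T
Step 3 (left): focus=J path=2 depth=1 children=['Y'] left=['C', 'D'] right=['L'] parent=T
Step 4 (down 2): INVALID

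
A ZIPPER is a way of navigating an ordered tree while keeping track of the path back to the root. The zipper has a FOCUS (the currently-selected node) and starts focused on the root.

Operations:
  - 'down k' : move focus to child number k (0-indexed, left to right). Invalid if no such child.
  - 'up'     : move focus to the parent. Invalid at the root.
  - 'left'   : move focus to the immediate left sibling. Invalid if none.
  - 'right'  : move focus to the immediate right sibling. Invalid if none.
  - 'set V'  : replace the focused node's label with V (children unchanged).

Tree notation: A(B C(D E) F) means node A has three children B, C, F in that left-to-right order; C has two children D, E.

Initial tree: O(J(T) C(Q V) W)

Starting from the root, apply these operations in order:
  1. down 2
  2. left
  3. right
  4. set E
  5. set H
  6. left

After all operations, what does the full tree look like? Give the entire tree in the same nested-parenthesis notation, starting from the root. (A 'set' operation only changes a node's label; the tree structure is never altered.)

Answer: O(J(T) C(Q V) H)

Derivation:
Step 1 (down 2): focus=W path=2 depth=1 children=[] left=['J', 'C'] right=[] parent=O
Step 2 (left): focus=C path=1 depth=1 children=['Q', 'V'] left=['J'] right=['W'] parent=O
Step 3 (right): focus=W path=2 depth=1 children=[] left=['J', 'C'] right=[] parent=O
Step 4 (set E): focus=E path=2 depth=1 children=[] left=['J', 'C'] right=[] parent=O
Step 5 (set H): focus=H path=2 depth=1 children=[] left=['J', 'C'] right=[] parent=O
Step 6 (left): focus=C path=1 depth=1 children=['Q', 'V'] left=['J'] right=['H'] parent=O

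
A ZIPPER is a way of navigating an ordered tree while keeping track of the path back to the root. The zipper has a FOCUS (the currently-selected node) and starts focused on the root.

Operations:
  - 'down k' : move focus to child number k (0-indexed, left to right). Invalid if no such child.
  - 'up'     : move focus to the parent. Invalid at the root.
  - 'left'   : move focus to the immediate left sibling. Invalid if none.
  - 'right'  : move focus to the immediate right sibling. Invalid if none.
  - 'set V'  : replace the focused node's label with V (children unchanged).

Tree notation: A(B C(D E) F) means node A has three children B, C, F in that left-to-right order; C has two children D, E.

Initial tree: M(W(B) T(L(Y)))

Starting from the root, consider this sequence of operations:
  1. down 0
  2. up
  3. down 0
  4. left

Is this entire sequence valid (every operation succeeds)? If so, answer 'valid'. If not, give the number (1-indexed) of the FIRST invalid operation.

Answer: 4

Derivation:
Step 1 (down 0): focus=W path=0 depth=1 children=['B'] left=[] right=['T'] parent=M
Step 2 (up): focus=M path=root depth=0 children=['W', 'T'] (at root)
Step 3 (down 0): focus=W path=0 depth=1 children=['B'] left=[] right=['T'] parent=M
Step 4 (left): INVALID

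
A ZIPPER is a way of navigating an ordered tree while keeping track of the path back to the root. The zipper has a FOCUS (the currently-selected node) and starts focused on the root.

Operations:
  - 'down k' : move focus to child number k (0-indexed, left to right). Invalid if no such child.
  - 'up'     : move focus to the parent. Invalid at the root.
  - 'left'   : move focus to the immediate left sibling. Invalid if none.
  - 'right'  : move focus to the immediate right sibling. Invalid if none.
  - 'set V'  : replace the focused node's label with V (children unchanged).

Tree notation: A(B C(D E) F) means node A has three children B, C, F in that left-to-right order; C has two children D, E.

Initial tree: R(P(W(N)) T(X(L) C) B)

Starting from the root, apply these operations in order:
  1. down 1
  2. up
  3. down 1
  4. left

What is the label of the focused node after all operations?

Answer: P

Derivation:
Step 1 (down 1): focus=T path=1 depth=1 children=['X', 'C'] left=['P'] right=['B'] parent=R
Step 2 (up): focus=R path=root depth=0 children=['P', 'T', 'B'] (at root)
Step 3 (down 1): focus=T path=1 depth=1 children=['X', 'C'] left=['P'] right=['B'] parent=R
Step 4 (left): focus=P path=0 depth=1 children=['W'] left=[] right=['T', 'B'] parent=R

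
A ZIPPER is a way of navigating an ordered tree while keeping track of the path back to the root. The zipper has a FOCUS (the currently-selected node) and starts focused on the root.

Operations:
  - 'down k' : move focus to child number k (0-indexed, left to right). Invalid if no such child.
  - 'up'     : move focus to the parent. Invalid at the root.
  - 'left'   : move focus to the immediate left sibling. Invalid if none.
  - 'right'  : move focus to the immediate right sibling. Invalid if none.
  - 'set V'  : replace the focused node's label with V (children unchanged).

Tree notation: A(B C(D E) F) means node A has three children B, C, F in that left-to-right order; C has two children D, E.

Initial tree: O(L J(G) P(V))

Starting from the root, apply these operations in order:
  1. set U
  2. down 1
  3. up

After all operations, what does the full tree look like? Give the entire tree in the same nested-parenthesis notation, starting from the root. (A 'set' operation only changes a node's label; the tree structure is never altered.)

Answer: U(L J(G) P(V))

Derivation:
Step 1 (set U): focus=U path=root depth=0 children=['L', 'J', 'P'] (at root)
Step 2 (down 1): focus=J path=1 depth=1 children=['G'] left=['L'] right=['P'] parent=U
Step 3 (up): focus=U path=root depth=0 children=['L', 'J', 'P'] (at root)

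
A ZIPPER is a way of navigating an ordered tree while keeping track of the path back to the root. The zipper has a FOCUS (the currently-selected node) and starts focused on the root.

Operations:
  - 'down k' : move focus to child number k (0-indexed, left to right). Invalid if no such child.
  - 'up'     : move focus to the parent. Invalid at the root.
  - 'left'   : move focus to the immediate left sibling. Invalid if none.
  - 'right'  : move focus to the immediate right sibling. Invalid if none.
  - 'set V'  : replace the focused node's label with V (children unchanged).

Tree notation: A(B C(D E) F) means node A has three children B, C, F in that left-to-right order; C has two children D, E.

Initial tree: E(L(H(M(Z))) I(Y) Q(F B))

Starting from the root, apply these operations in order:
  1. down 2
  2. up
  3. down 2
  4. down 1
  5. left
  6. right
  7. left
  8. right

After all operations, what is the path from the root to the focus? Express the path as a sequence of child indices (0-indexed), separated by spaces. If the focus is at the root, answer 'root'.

Step 1 (down 2): focus=Q path=2 depth=1 children=['F', 'B'] left=['L', 'I'] right=[] parent=E
Step 2 (up): focus=E path=root depth=0 children=['L', 'I', 'Q'] (at root)
Step 3 (down 2): focus=Q path=2 depth=1 children=['F', 'B'] left=['L', 'I'] right=[] parent=E
Step 4 (down 1): focus=B path=2/1 depth=2 children=[] left=['F'] right=[] parent=Q
Step 5 (left): focus=F path=2/0 depth=2 children=[] left=[] right=['B'] parent=Q
Step 6 (right): focus=B path=2/1 depth=2 children=[] left=['F'] right=[] parent=Q
Step 7 (left): focus=F path=2/0 depth=2 children=[] left=[] right=['B'] parent=Q
Step 8 (right): focus=B path=2/1 depth=2 children=[] left=['F'] right=[] parent=Q

Answer: 2 1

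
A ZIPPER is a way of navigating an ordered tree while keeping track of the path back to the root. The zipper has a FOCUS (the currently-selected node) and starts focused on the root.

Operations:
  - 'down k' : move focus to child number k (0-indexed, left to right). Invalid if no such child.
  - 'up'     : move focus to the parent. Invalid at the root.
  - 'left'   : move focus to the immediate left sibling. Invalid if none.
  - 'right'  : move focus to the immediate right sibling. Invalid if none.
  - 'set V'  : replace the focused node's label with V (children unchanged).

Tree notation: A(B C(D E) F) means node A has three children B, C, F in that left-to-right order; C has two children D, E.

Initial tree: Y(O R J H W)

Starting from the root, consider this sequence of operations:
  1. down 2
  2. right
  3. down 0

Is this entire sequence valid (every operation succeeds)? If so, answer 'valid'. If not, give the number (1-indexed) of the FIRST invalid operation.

Answer: 3

Derivation:
Step 1 (down 2): focus=J path=2 depth=1 children=[] left=['O', 'R'] right=['H', 'W'] parent=Y
Step 2 (right): focus=H path=3 depth=1 children=[] left=['O', 'R', 'J'] right=['W'] parent=Y
Step 3 (down 0): INVALID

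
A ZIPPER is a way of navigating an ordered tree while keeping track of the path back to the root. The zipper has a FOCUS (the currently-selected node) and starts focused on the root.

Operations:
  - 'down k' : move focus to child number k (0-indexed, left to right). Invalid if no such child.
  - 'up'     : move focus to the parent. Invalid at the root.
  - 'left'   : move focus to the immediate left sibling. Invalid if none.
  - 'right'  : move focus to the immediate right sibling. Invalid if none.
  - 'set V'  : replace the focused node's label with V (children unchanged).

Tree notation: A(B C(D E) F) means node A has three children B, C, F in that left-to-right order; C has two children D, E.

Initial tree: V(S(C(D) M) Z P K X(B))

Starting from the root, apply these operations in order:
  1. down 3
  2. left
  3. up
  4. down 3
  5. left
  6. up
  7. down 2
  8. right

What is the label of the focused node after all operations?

Answer: K

Derivation:
Step 1 (down 3): focus=K path=3 depth=1 children=[] left=['S', 'Z', 'P'] right=['X'] parent=V
Step 2 (left): focus=P path=2 depth=1 children=[] left=['S', 'Z'] right=['K', 'X'] parent=V
Step 3 (up): focus=V path=root depth=0 children=['S', 'Z', 'P', 'K', 'X'] (at root)
Step 4 (down 3): focus=K path=3 depth=1 children=[] left=['S', 'Z', 'P'] right=['X'] parent=V
Step 5 (left): focus=P path=2 depth=1 children=[] left=['S', 'Z'] right=['K', 'X'] parent=V
Step 6 (up): focus=V path=root depth=0 children=['S', 'Z', 'P', 'K', 'X'] (at root)
Step 7 (down 2): focus=P path=2 depth=1 children=[] left=['S', 'Z'] right=['K', 'X'] parent=V
Step 8 (right): focus=K path=3 depth=1 children=[] left=['S', 'Z', 'P'] right=['X'] parent=V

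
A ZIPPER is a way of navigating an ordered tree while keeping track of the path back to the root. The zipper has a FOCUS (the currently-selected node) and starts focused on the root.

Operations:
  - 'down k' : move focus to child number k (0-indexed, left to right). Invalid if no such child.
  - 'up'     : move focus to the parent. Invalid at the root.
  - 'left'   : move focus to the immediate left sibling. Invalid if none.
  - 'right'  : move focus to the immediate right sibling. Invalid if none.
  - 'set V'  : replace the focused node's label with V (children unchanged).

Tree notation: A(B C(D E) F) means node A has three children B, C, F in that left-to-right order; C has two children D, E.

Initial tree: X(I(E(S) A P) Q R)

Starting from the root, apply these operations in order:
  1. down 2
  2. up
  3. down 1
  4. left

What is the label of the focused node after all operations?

Answer: I

Derivation:
Step 1 (down 2): focus=R path=2 depth=1 children=[] left=['I', 'Q'] right=[] parent=X
Step 2 (up): focus=X path=root depth=0 children=['I', 'Q', 'R'] (at root)
Step 3 (down 1): focus=Q path=1 depth=1 children=[] left=['I'] right=['R'] parent=X
Step 4 (left): focus=I path=0 depth=1 children=['E', 'A', 'P'] left=[] right=['Q', 'R'] parent=X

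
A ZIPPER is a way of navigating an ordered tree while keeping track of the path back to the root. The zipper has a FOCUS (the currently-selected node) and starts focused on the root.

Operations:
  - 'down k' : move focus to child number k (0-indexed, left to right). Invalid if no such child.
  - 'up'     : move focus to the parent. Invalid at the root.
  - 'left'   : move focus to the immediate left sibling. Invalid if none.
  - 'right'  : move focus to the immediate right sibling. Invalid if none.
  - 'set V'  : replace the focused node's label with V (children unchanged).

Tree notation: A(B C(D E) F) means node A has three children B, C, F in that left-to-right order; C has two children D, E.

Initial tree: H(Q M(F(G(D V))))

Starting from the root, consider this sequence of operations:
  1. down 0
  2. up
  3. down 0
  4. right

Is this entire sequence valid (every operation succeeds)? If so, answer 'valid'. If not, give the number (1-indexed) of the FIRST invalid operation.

Step 1 (down 0): focus=Q path=0 depth=1 children=[] left=[] right=['M'] parent=H
Step 2 (up): focus=H path=root depth=0 children=['Q', 'M'] (at root)
Step 3 (down 0): focus=Q path=0 depth=1 children=[] left=[] right=['M'] parent=H
Step 4 (right): focus=M path=1 depth=1 children=['F'] left=['Q'] right=[] parent=H

Answer: valid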